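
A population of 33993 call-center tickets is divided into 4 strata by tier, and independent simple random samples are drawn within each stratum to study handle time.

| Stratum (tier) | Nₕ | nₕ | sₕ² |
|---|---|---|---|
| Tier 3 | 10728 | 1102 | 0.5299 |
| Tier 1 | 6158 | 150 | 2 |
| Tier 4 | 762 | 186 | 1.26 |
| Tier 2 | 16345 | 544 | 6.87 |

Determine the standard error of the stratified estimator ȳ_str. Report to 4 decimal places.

Var(ȳ_str) = Σₕ Wₕ²(1 − fₕ)sₕ²/nₕ with Wₕ = Nₕ/N, N = 33993.
Tier 3: Wₕ = 0.31559439; term = 0.31559439²·(1 − 0.10272185)·0.5299/1102 = 4.2973226 × 10^-5.
Tier 1: Wₕ = 0.18115494; term = 0.18115494²·(1 − 0.02435856)·2/150 = 4.2690315 × 10^-4.
Tier 4: Wₕ = 0.02241638; term = 0.02241638²·(1 − 0.24409449)·1.26/186 = 2.5730965 × 10^-6.
Tier 2: Wₕ = 0.48083429; term = 0.48083429²·(1 − 0.03328235)·6.87/544 = 0.0028225936.
Sum = 0.0032950431.
SE = √(0.0032950431) = 0.0574.

0.0574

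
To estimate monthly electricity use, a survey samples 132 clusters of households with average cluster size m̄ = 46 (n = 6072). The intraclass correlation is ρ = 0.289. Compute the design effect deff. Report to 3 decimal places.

deff = 1 + (46 − 1)·0.289 = 1 + 13.005 = 14.005.

14.005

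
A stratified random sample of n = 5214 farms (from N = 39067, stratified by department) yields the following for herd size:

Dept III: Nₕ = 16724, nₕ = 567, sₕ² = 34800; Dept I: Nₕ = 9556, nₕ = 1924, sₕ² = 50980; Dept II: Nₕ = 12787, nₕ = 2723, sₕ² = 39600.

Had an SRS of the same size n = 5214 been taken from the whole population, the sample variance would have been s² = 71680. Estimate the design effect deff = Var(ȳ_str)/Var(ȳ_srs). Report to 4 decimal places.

1.1214

Var(ȳ_str) = Σ Wₕ²(1−fₕ)sₕ²/nₕ with Wₕ = Nₕ/39067:
  Dept III: (16724/39067)²·(1−567/16724)·34800/567 = 10.866181
  Dept I: (9556/39067)²·(1−1924/9556)·50980/1924 = 1.2661616
  Dept II: (12787/39067)²·(1−2723/12787)·39600/2723 = 1.2262152
  → Var(ȳ_str) = 13.358558.
Var(ȳ_srs) = (1 − 5214/39067)·71680/5214 = 11.912806.
deff = 13.358558 / 11.912806 = 1.1214.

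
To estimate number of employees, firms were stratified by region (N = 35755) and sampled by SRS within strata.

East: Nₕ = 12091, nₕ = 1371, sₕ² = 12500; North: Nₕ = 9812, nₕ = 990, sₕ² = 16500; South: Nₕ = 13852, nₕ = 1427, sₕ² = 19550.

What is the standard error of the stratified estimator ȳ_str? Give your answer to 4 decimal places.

Var(ȳ_str) = Σₕ Wₕ²(1 − fₕ)sₕ²/nₕ with Wₕ = Nₕ/N, N = 35755.
East: Wₕ = 0.33816249; term = 0.33816249²·(1 − 0.11339012)·12500/1371 = 0.92439162.
North: Wₕ = 0.27442316; term = 0.27442316²·(1 − 0.10089686)·16500/990 = 1.1284954.
South: Wₕ = 0.38741435; term = 0.38741435²·(1 − 0.10301761)·19550/1427 = 1.8444127.
Sum = 3.8972997.
SE = √(3.8972997) = 1.9742.

1.9742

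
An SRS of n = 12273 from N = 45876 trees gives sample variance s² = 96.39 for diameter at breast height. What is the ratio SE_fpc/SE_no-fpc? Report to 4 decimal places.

f = n/N = 12273/45876 = 0.26752550.
SE_no-fpc = √(s²/n) = 0.088621811; SE_fpc = √((1−f)s²/n) = 0.075846733.
Ratio = √(1−f) = 0.85584724.

0.8558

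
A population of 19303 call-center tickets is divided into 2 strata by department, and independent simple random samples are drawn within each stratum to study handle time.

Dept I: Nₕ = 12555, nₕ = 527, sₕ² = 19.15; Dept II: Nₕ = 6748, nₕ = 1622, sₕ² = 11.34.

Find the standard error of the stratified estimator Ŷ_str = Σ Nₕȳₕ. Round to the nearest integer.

2394

Var(Ŷ_str) = Σₕ Nₕ²(1 − fₕ)sₕ²/nₕ.
Dept I: 12555²·(1 − 527/12555)·19.15/527 = 5.4874212 × 10^6.
Dept II: 6748²·(1 − 1622/6748)·11.34/1622 = 241833.18.
Sum = 5.7292544 × 10^6.
SE = √(5.7292544 × 10^6) = 2394.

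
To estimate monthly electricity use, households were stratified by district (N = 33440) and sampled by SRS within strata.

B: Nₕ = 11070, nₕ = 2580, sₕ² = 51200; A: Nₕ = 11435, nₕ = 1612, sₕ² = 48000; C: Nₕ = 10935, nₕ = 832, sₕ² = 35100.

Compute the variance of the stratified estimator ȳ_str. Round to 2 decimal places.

8.83

Var(ȳ_str) = Σₕ Wₕ²(1 − fₕ)sₕ²/nₕ with Wₕ = Nₕ/N, N = 33440.
B: Wₕ = 0.33104067; term = 0.33104067²·(1 − 0.23306233)·51200/2580 = 1.6679116.
A: Wₕ = 0.34195574; term = 0.34195574²·(1 − 0.14097070)·48000/1612 = 2.9910521.
C: Wₕ = 0.32700359; term = 0.32700359²·(1 − 0.07608596)·35100/832 = 4.1679298.
Sum = 8.8268935.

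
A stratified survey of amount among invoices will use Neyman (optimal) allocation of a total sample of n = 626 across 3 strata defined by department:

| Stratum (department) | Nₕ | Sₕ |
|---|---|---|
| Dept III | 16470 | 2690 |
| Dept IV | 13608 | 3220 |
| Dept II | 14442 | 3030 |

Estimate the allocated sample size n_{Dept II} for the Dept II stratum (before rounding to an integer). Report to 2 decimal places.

Neyman allocation: nₕ = n·NₕSₕ / Σⱼ NⱼSⱼ.
Σ NⱼSⱼ = 16470·2690 + 13608·3220 + 14442·3030 = 1.3188132 × 10^8.
n_{Dept II} = 626·14442·3030 / (1.3188132 × 10^8) = 207.71.

207.71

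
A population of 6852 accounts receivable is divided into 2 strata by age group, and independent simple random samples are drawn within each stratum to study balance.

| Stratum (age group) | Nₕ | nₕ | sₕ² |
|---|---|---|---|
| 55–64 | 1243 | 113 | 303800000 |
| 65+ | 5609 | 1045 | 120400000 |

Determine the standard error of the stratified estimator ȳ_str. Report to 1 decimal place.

378.5

Var(ȳ_str) = Σₕ Wₕ²(1 − fₕ)sₕ²/nₕ with Wₕ = Nₕ/N, N = 6852.
55–64: Wₕ = 0.18140689; term = 0.18140689²·(1 − 0.09090909)·303800000/113 = 80431.134.
65+: Wₕ = 0.81859311; term = 0.81859311²·(1 − 0.18630772)·120400000/1045 = 62821.249.
Sum = 143252.38.
SE = √(143252.38) = 378.5.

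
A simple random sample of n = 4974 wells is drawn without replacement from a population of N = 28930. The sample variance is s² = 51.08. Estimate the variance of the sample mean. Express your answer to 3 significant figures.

0.00850

Under SRS without replacement, Var(ȳ) = (1 − f)·s²/n with f = n/N = 4974/28930 = 0.17193225.
Var(ȳ) = (1 − 0.17193225)·51.08/4974 = 0.82806775·0.010269401 = 0.0085037597.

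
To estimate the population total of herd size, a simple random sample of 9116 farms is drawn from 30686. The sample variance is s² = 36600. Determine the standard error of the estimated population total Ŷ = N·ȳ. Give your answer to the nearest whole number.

51551

Var(Ŷ) = N²·Var(ȳ) = N²·(1 − n/N)·s²/n.
f = 9116/30686 = 0.29707358; Var(ȳ) = 0.70292642·36600/9116 = 2.8221925.
Var(Ŷ) = 30686² · 2.8221925 = 2.6574628 × 10^9.
SE(Ŷ) = √(2.6574628 × 10^9) = 51551.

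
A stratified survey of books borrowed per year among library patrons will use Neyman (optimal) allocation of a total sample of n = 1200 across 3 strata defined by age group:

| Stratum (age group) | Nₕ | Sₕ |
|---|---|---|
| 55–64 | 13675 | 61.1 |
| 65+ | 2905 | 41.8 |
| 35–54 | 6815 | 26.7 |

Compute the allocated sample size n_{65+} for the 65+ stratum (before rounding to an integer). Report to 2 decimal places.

127.94

Neyman allocation: nₕ = n·NₕSₕ / Σⱼ NⱼSⱼ.
Σ NⱼSⱼ = 13675·61.1 + 2905·41.8 + 6815·26.7 = 1.138932 × 10^6.
n_{65+} = 1200·2905·41.8 / (1.138932 × 10^6) = 127.94.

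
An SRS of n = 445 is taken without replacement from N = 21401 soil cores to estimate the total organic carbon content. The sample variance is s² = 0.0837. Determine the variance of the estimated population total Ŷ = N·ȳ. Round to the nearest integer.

84354

Var(Ŷ) = N²·Var(ȳ) = N²·(1 − n/N)·s²/n.
f = 445/21401 = 0.02079342; Var(ȳ) = 0.97920658·0.0837/445 = 1.8417886 × 10^-4.
Var(Ŷ) = 21401² · (1.8417886 × 10^-4) = 84354.434.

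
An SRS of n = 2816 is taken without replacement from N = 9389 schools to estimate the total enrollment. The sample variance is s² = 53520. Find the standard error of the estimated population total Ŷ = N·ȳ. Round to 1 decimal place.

Var(Ŷ) = N²·Var(ȳ) = N²·(1 − n/N)·s²/n.
f = 2816/9389 = 0.29992544; Var(ȳ) = 0.70007456·53520/2816 = 13.305394.
Var(Ŷ) = 9389² · 13.305394 = 1.1729147 × 10^9.
SE(Ŷ) = √(1.1729147 × 10^9) = 34247.8.

34247.8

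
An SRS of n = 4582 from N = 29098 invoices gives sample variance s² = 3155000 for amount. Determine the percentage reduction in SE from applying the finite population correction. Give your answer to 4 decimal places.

f = n/N = 4582/29098 = 0.15746787.
SE_no-fpc = √(s²/n) = 26.240502; SE_fpc = √((1−f)s²/n) = 24.086038.
Ratio = √(1−f) = 0.91789549. Reduction = 100·(1 − 0.91789549) = 8.2105%.

8.2105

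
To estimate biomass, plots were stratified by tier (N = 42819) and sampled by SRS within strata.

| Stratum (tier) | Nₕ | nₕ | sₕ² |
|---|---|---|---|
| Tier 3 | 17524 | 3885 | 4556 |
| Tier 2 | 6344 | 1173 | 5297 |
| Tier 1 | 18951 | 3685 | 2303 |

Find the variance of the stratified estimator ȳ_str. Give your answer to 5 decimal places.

0.33229

Var(ȳ_str) = Σₕ Wₕ²(1 − fₕ)sₕ²/nₕ with Wₕ = Nₕ/N, N = 42819.
Tier 3: Wₕ = 0.40925757; term = 0.40925757²·(1 − 0.22169596)·4556/3885 = 0.15287463.
Tier 2: Wₕ = 0.14815853; term = 0.14815853²·(1 − 0.18489912)·5297/1173 = 0.08079726.
Tier 1: Wₕ = 0.44258390; term = 0.44258390²·(1 − 0.19444884)·2303/3685 = 0.098614504.
Sum = 0.33228639.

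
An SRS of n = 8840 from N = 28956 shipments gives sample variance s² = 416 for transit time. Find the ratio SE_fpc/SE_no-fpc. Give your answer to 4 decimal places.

0.8335

f = n/N = 8840/28956 = 0.30529079.
SE_no-fpc = √(s²/n) = 0.21693046; SE_fpc = √((1−f)s²/n) = 0.18080984.
Ratio = √(1−f) = 0.83349218.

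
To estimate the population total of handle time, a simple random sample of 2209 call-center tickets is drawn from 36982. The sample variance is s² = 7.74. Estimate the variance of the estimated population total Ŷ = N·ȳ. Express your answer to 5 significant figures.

4.5059 × 10^6

Var(Ŷ) = N²·Var(ȳ) = N²·(1 − n/N)·s²/n.
f = 2209/36982 = 0.05973176; Var(ȳ) = 0.94026824·7.74/2209 = 0.0032945569.
Var(Ŷ) = 36982² · 0.0032945569 = 4.5058611 × 10^6.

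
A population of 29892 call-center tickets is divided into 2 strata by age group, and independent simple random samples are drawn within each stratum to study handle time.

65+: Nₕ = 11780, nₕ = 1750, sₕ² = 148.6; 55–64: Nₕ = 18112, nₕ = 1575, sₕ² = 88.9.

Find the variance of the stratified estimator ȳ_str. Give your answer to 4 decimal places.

Var(ȳ_str) = Σₕ Wₕ²(1 − fₕ)sₕ²/nₕ with Wₕ = Nₕ/N, N = 29892.
65+: Wₕ = 0.39408537; term = 0.39408537²·(1 − 0.14855688)·148.6/1750 = 0.011228378.
55–64: Wₕ = 0.60591463; term = 0.60591463²·(1 − 0.08695892)·88.9/1575 = 0.018920578.
Sum = 0.030148956.

0.0301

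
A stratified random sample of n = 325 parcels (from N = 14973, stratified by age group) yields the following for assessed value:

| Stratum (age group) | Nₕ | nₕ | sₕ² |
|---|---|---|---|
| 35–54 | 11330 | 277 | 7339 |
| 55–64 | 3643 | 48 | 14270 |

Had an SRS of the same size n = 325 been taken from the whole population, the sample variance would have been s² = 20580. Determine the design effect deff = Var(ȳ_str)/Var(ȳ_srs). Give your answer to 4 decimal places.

0.5192

Var(ȳ_str) = Σ Wₕ²(1−fₕ)sₕ²/nₕ with Wₕ = Nₕ/14973:
  35–54: (11330/14973)²·(1−277/11330)·7339/277 = 14.799585
  55–64: (3643/14973)²·(1−48/3643)·14270/48 = 17.366934
  → Var(ȳ_str) = 32.166519.
Var(ȳ_srs) = (1 − 325/14973)·20580/325 = 61.948603.
deff = 32.166519 / 61.948603 = 0.5192.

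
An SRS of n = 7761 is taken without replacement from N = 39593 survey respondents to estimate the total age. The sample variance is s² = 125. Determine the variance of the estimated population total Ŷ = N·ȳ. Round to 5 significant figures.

Var(Ŷ) = N²·Var(ȳ) = N²·(1 − n/N)·s²/n.
f = 7761/39593 = 0.19601950; Var(ȳ) = 0.80398050·125/7761 = 0.012949048.
Var(Ŷ) = 39593² · 0.012949048 = 2.0299001 × 10^7.

2.0299 × 10^7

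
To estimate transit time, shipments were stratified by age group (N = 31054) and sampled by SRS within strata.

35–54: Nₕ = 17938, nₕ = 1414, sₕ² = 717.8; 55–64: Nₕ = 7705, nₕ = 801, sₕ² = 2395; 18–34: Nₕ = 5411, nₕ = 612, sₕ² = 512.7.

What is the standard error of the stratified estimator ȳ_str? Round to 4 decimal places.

Var(ȳ_str) = Σₕ Wₕ²(1 − fₕ)sₕ²/nₕ with Wₕ = Nₕ/N, N = 31054.
35–54: Wₕ = 0.57763895; term = 0.57763895²·(1 − 0.07882707)·717.8/1414 = 0.15603002.
55–64: Wₕ = 0.24811618; term = 0.24811618²·(1 − 0.10395847)·2395/801 = 0.16493443.
18–34: Wₕ = 0.17424486; term = 0.17424486²·(1 − 0.11310294)·512.7/612 = 0.022558233.
Sum = 0.34352268.
SE = √(0.34352268) = 0.5861.

0.5861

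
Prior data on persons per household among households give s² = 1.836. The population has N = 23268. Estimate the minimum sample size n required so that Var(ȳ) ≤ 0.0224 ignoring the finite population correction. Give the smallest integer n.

82

Without fpc, n₀ = s²/D = 1.836/0.0224 = 81.9643.
Rounding up, n = 82.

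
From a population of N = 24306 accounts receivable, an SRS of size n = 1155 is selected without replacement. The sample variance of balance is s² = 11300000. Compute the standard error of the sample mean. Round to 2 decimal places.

Under SRS without replacement, Var(ȳ) = (1 − f)·s²/n with f = n/N = 1155/24306 = 0.04751913.
Var(ȳ) = (1 − 0.04751913)·11300000/1155 = 0.95248087·9783.5498 = 9318.644.
SE(ȳ) = √(9318.644) = 96.53.

96.53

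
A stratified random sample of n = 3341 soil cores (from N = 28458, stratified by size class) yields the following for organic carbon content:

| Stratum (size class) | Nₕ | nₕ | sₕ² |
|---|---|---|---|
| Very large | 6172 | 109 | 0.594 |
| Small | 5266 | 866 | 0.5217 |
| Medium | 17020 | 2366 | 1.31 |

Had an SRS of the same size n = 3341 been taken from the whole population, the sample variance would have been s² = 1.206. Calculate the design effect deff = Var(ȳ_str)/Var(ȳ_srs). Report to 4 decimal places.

Var(ȳ_str) = Σ Wₕ²(1−fₕ)sₕ²/nₕ with Wₕ = Nₕ/28458:
  Very large: (6172/28458)²·(1−109/6172)·0.594/109 = 2.5180519 × 10^-4
  Small: (5266/28458)²·(1−866/5266)·0.5217/866 = 1.7235652 × 10^-5
  Medium: (17020/28458)²·(1−2366/17020)·1.31/2366 = 1.7051538 × 10^-4
  → Var(ȳ_str) = 4.3955622 × 10^-4.
Var(ȳ_srs) = (1 − 3341/28458)·1.206/3341 = 3.1859153 × 10^-4.
deff = (4.3955622 × 10^-4) / (3.1859153 × 10^-4) = 1.3797.

1.3797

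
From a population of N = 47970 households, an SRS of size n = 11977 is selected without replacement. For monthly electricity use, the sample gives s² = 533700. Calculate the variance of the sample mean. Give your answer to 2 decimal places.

33.43

Under SRS without replacement, Var(ȳ) = (1 − f)·s²/n with f = n/N = 11977/47970 = 0.24967688.
Var(ȳ) = (1 − 0.24967688)·533700/11977 = 0.75032312·44.560407 = 33.434704.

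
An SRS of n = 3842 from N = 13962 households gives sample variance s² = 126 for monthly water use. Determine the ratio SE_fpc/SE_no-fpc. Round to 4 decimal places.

f = n/N = 3842/13962 = 0.27517548.
SE_no-fpc = √(s²/n) = 0.18109506; SE_fpc = √((1−f)s²/n) = 0.15417822.
Ratio = √(1−f) = 0.85136627.

0.8514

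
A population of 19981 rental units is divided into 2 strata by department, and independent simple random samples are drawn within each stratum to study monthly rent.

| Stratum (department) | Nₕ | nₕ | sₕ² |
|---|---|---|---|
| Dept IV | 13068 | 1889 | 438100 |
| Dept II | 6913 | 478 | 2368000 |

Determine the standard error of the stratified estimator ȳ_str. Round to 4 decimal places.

Var(ȳ_str) = Σₕ Wₕ²(1 − fₕ)sₕ²/nₕ with Wₕ = Nₕ/N, N = 19981.
Dept IV: Wₕ = 0.65402132; term = 0.65402132²·(1 − 0.14455158)·438100/1889 = 84.863109.
Dept II: Wₕ = 0.34597868; term = 0.34597868²·(1 − 0.06914509)·2368000/478 = 551.99414.
Sum = 636.85725.
SE = √(636.85725) = 25.2360.

25.2360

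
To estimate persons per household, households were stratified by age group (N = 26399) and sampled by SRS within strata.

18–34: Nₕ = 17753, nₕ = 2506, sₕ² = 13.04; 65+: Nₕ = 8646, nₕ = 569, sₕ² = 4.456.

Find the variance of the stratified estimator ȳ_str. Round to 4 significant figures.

Var(ȳ_str) = Σₕ Wₕ²(1 − fₕ)sₕ²/nₕ with Wₕ = Nₕ/N, N = 26399.
18–34: Wₕ = 0.67248759; term = 0.67248759²·(1 − 0.14115924)·13.04/2506 = 0.0020210531.
65+: Wₕ = 0.32751241; term = 0.32751241²·(1 − 0.06581078)·4.456/569 = 7.8473546 × 10^-4.
Sum = 0.0028057886.

0.002806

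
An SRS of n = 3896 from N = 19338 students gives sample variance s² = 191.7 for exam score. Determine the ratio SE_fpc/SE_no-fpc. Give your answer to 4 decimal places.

0.8936

f = n/N = 3896/19338 = 0.20146861.
SE_no-fpc = √(s²/n) = 0.22182045; SE_fpc = √((1−f)s²/n) = 0.19822005.
Ratio = √(1−f) = 0.89360584.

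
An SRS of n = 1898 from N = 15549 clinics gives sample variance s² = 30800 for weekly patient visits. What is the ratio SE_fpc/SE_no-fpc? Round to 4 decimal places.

0.9370

f = n/N = 1898/15549 = 0.12206573.
SE_no-fpc = √(s²/n) = 4.0283505; SE_fpc = √((1−f)s²/n) = 3.7744898.
Ratio = √(1−f) = 0.93698147.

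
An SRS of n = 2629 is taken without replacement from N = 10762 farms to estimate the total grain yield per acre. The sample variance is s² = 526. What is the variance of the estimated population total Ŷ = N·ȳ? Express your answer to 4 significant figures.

Var(Ŷ) = N²·Var(ȳ) = N²·(1 − n/N)·s²/n.
f = 2629/10762 = 0.24428545; Var(ȳ) = 0.75571455·526/2629 = 0.1512004.
Var(Ŷ) = 10762² · 0.1512004 = 1.7512128 × 10^7.

1.751 × 10^7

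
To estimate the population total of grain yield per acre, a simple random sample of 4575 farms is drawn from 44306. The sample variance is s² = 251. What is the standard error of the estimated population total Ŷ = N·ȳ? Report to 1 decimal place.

9827.4

Var(Ŷ) = N²·Var(ȳ) = N²·(1 − n/N)·s²/n.
f = 4575/44306 = 0.10325915; Var(ȳ) = 0.89674085·251/4575 = 0.049198241.
Var(Ŷ) = 44306² · 0.049198241 = 9.6577212 × 10^7.
SE(Ŷ) = √(9.6577212 × 10^7) = 9827.4.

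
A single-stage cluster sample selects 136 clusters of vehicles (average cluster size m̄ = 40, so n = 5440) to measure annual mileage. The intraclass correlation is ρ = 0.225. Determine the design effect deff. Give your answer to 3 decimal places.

9.775

deff = 1 + (40 − 1)·0.225 = 1 + 8.775 = 9.775.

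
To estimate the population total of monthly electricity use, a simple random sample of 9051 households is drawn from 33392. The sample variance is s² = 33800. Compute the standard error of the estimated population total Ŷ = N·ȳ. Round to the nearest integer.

55094

Var(Ŷ) = N²·Var(ȳ) = N²·(1 − n/N)·s²/n.
f = 9051/33392 = 0.27105295; Var(ȳ) = 0.72894705·33800/9051 = 2.7221755.
Var(Ŷ) = 33392² · 2.7221755 = 3.0352955 × 10^9.
SE(Ŷ) = √(3.0352955 × 10^9) = 55094.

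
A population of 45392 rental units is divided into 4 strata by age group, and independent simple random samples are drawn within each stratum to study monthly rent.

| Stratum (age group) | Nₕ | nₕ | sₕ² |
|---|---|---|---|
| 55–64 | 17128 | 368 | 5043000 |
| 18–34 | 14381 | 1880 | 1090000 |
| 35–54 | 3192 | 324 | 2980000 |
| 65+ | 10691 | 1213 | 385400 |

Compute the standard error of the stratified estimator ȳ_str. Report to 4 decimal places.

Var(ȳ_str) = Σₕ Wₕ²(1 − fₕ)sₕ²/nₕ with Wₕ = Nₕ/N, N = 45392.
55–64: Wₕ = 0.37733521; term = 0.37733521²·(1 − 0.02148529)·5043000/368 = 1909.2517.
18–34: Wₕ = 0.31681794; term = 0.31681794²·(1 − 0.13072804)·1090000/1880 = 50.587574.
35–54: Wₕ = 0.07032076; term = 0.07032076²·(1 − 0.10150376)·2980000/324 = 40.865296.
65+: Wₕ = 0.23552608; term = 0.23552608²·(1 − 0.11345992)·385400/1213 = 15.625262.
Sum = 2016.3298.
SE = √(2016.3298) = 44.9036.

44.9036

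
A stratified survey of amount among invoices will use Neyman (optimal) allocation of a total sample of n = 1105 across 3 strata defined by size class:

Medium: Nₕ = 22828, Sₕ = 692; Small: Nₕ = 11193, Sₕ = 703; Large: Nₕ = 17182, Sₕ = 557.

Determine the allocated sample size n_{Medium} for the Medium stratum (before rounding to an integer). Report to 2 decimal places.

525.20

Neyman allocation: nₕ = n·NₕSₕ / Σⱼ NⱼSⱼ.
Σ NⱼSⱼ = 22828·692 + 11193·703 + 17182·557 = 3.3236029 × 10^7.
n_{Medium} = 1105·22828·692 / (3.3236029 × 10^7) = 525.20.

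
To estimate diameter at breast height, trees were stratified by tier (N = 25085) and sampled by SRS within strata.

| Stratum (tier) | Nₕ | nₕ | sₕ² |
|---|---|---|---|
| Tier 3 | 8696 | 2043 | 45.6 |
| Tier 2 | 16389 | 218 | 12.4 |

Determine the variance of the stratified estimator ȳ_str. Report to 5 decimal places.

0.02601

Var(ȳ_str) = Σₕ Wₕ²(1 − fₕ)sₕ²/nₕ with Wₕ = Nₕ/N, N = 25085.
Tier 3: Wₕ = 0.34666135; term = 0.34666135²·(1 − 0.23493560)·45.6/2043 = 0.0020521321.
Tier 2: Wₕ = 0.65333865; term = 0.65333865²·(1 − 0.01330160)·12.4/218 = 0.023956662.
Sum = 0.026008794.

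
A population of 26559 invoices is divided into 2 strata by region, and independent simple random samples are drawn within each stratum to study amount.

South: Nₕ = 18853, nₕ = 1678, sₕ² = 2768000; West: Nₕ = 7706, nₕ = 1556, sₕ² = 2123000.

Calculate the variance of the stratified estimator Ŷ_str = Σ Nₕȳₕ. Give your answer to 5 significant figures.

Var(Ŷ_str) = Σₕ Nₕ²(1 − fₕ)sₕ²/nₕ.
South: 18853²·(1 − 1678/18853)·2768000/1678 = 5.3413538 × 10^11.
West: 7706²·(1 − 1556/7706)·2123000/1556 = 6.4661313 × 10^10.
Sum = 5.9879669 × 10^11.

5.9880 × 10^11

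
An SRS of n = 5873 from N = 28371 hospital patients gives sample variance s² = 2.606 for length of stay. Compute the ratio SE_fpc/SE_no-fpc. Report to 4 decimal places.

0.8905

f = n/N = 5873/28371 = 0.20700716.
SE_no-fpc = √(s²/n) = 0.021064793; SE_fpc = √((1−f)s²/n) = 0.018758229.
Ratio = √(1−f) = 0.89050146.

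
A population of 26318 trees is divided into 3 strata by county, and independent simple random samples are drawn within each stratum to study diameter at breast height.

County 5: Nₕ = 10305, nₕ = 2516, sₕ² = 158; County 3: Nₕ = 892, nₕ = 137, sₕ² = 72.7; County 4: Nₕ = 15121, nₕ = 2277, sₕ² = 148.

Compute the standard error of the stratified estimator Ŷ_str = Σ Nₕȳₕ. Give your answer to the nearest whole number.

4245

Var(Ŷ_str) = Σₕ Nₕ²(1 − fₕ)sₕ²/nₕ.
County 5: 10305²·(1 − 2516/10305)·158/2516 = 5.0405294 × 10^6.
County 3: 892²·(1 − 137/892)·72.7/137 = 357376.22.
County 4: 15121²·(1 − 2277/15121)·148/2277 = 1.2623492 × 10^7.
Sum = 1.8021398 × 10^7.
SE = √(1.8021398 × 10^7) = 4245.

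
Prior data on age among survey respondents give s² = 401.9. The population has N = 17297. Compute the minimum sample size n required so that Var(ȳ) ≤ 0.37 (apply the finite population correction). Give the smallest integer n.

1023

Without fpc, n₀ = s²/D = 401.9/0.37 = 1086.2162.
With fpc, (1 − n/N)·s²/n ≤ D requires n ≥ n₀/(1 + n₀/N) = 1086.2162/(1 + 1086.2162/17297) = 1022.0345.
Rounding up, n = 1023.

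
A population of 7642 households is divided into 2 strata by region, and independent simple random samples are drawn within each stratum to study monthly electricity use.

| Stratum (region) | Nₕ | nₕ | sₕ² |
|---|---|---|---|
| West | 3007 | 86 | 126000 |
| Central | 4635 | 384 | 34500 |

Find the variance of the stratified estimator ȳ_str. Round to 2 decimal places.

Var(ȳ_str) = Σₕ Wₕ²(1 − fₕ)sₕ²/nₕ with Wₕ = Nₕ/N, N = 7642.
West: Wₕ = 0.39348338; term = 0.39348338²·(1 − 0.02859993)·126000/86 = 220.35505.
Central: Wₕ = 0.60651662; term = 0.60651662²·(1 − 0.08284790)·34500/384 = 30.312004.
Sum = 250.66705.

250.67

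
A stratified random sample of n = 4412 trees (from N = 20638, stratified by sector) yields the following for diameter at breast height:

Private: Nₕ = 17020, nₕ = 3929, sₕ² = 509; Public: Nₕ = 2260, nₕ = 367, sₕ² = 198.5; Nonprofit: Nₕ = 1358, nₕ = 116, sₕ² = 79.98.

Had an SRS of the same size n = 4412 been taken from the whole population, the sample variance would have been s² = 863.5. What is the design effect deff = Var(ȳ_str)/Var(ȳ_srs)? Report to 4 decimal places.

0.4935

Var(ȳ_str) = Σ Wₕ²(1−fₕ)sₕ²/nₕ with Wₕ = Nₕ/20638:
  Private: (17020/20638)²·(1−3929/17020)·509/3929 = 0.067769287
  Public: (2260/20638)²·(1−367/2260)·198.5/367 = 0.005432732
  Nonprofit: (1358/20638)²·(1−116/1358)·79.98/116 = 0.0027302949
  → Var(ȳ_str) = 0.075932314.
Var(ȳ_srs) = (1 − 4412/20638)·863.5/4412 = 0.15387593.
deff = 0.075932314 / 0.15387593 = 0.4935.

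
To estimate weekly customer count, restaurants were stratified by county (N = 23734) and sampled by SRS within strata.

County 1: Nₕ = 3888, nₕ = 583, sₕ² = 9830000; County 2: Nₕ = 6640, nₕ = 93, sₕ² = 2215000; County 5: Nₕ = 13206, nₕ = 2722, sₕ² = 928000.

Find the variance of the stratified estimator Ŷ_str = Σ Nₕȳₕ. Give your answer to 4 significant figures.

1.299 × 10^12

Var(Ŷ_str) = Σₕ Nₕ²(1 − fₕ)sₕ²/nₕ.
County 1: 3888²·(1 − 583/3888)·9830000/583 = 2.1666197 × 10^11.
County 2: 6640²·(1 − 93/6640)·2215000/93 = 1.0353834 × 10^12.
County 5: 13206²·(1 − 2722/13206)·928000/2722 = 4.7201757 × 10^10.
Sum = 1.2992471 × 10^12.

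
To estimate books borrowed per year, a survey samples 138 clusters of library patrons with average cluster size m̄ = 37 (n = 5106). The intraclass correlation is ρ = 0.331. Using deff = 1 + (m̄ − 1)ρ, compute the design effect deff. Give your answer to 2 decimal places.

deff = 1 + (37 − 1)·0.331 = 1 + 11.916 = 12.916.

12.92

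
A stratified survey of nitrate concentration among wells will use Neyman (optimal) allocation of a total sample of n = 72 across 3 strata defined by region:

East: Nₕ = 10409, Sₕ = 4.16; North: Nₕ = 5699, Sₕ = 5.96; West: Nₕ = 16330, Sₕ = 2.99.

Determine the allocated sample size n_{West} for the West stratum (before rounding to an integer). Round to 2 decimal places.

27.88

Neyman allocation: nₕ = n·NₕSₕ / Σⱼ NⱼSⱼ.
Σ NⱼSⱼ = 10409·4.16 + 5699·5.96 + 16330·2.99 = 126094.18.
n_{West} = 72·16330·2.99 / 126094.18 = 27.88.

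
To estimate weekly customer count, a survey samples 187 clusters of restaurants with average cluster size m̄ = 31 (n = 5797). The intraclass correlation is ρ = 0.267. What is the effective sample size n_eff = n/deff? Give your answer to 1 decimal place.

643.4

deff = 1 + (31 − 1)·0.267 = 1 + 8.01 = 9.01.
n_eff = 5797 / 9.01 = 643.4.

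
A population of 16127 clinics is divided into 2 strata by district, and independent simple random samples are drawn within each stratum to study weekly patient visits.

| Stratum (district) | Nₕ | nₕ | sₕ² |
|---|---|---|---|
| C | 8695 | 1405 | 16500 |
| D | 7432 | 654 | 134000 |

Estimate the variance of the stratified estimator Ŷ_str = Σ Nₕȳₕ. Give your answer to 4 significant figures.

1.107 × 10^10

Var(Ŷ_str) = Σₕ Nₕ²(1 − fₕ)sₕ²/nₕ.
C: 8695²·(1 − 1405/8695)·16500/1405 = 7.4439721 × 10^8.
D: 7432²·(1 − 654/7432)·134000/654 = 1.0321298 × 10^10.
Sum = 1.1065695 × 10^10.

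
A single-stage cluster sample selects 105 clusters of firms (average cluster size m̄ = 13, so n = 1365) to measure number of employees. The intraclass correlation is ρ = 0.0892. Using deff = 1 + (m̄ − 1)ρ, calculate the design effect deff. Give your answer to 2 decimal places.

deff = 1 + (13 − 1)·0.0892 = 1 + 1.0704 = 2.0704.

2.07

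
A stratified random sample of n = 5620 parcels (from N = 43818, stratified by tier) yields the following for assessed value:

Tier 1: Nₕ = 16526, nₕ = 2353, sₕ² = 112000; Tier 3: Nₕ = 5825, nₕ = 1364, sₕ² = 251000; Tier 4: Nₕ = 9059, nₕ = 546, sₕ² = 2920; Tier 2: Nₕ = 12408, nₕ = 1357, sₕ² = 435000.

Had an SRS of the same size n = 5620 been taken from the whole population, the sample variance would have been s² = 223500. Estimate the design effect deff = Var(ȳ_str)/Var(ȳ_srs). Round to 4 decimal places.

Var(ȳ_str) = Σ Wₕ²(1−fₕ)sₕ²/nₕ with Wₕ = Nₕ/43818:
  Tier 1: (16526/43818)²·(1−2353/16526)·112000/2353 = 5.8065815
  Tier 3: (5825/43818)²·(1−1364/5825)·251000/1364 = 2.4904762
  Tier 4: (9059/43818)²·(1−546/9059)·2920/546 = 0.21480679
  Tier 2: (12408/43818)²·(1−1357/12408)·435000/1357 = 22.893262
  → Var(ȳ_str) = 31.405126.
Var(ȳ_srs) = (1 − 5620/43818)·223500/5620 = 34.66804.
deff = 31.405126 / 34.66804 = 0.9059.

0.9059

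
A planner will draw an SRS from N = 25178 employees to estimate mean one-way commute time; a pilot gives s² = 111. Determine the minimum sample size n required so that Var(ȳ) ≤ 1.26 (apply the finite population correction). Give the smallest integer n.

88

Without fpc, n₀ = s²/D = 111/1.26 = 88.0952.
With fpc, (1 − n/N)·s²/n ≤ D requires n ≥ n₀/(1 + n₀/N) = 88.0952/(1 + 88.0952/25178) = 87.7880.
Rounding up, n = 88.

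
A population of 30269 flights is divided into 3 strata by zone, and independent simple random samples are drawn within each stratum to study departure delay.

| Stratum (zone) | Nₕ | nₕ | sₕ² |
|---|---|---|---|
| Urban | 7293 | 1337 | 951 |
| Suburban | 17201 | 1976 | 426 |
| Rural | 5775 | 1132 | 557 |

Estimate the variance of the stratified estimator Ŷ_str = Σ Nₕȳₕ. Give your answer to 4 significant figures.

Var(Ŷ_str) = Σₕ Nₕ²(1 − fₕ)sₕ²/nₕ.
Urban: 7293²·(1 − 1337/7293)·951/1337 = 3.0896552 × 10^7.
Suburban: 17201²·(1 − 1976/17201)·426/1976 = 5.6459062 × 10^7.
Rural: 5775²·(1 − 1132/5775)·557/1132 = 1.3193482 × 10^7.
Sum = 1.005491 × 10^8.

1.005 × 10^8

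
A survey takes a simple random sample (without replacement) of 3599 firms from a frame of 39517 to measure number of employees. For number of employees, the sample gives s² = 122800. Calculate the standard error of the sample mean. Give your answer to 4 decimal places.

5.5689

Under SRS without replacement, Var(ȳ) = (1 − f)·s²/n with f = n/N = 3599/39517 = 0.09107473.
Var(ȳ) = (1 − 0.09107473)·122800/3599 = 0.90892527·34.120589 = 31.013066.
SE(ȳ) = √(31.013066) = 5.5689.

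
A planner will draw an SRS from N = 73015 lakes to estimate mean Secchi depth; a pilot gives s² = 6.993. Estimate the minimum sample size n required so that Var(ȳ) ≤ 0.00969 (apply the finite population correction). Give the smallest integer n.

Without fpc, n₀ = s²/D = 6.993/0.00969 = 721.6718.
With fpc, (1 − n/N)·s²/n ≤ D requires n ≥ n₀/(1 + n₀/N) = 721.6718/(1 + 721.6718/73015) = 714.6087.
Rounding up, n = 715.

715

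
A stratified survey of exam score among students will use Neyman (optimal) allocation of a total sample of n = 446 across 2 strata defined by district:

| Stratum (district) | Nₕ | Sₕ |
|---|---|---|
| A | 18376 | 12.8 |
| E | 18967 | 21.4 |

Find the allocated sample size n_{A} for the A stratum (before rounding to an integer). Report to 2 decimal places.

163.63

Neyman allocation: nₕ = n·NₕSₕ / Σⱼ NⱼSⱼ.
Σ NⱼSⱼ = 18376·12.8 + 18967·21.4 = 641106.6.
n_{A} = 446·18376·12.8 / 641106.6 = 163.63.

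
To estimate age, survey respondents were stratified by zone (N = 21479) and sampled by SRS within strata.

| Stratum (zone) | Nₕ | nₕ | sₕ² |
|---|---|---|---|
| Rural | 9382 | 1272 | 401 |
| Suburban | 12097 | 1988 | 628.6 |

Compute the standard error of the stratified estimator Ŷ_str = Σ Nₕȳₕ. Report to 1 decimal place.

7915.4

Var(Ŷ_str) = Σₕ Nₕ²(1 − fₕ)sₕ²/nₕ.
Rural: 9382²·(1 − 1272/9382)·401/1272 = 2.3986868 × 10^7.
Suburban: 12097²·(1 − 1988/12097)·628.6/1988 = 3.8667302 × 10^7.
Sum = 6.265417 × 10^7.
SE = √(6.265417 × 10^7) = 7915.4.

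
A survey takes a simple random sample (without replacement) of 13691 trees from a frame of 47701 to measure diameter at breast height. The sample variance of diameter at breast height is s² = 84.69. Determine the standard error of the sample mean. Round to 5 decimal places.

Under SRS without replacement, Var(ȳ) = (1 − f)·s²/n with f = n/N = 13691/47701 = 0.28701704.
Var(ȳ) = (1 − 0.28701704)·84.69/13691 = 0.71298296·0.0061858155 = 0.004410381.
SE(ȳ) = √(0.004410381) = 0.06641.

0.06641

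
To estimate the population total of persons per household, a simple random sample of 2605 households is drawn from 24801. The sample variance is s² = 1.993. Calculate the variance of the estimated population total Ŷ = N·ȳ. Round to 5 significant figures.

Var(Ŷ) = N²·Var(ȳ) = N²·(1 − n/N)·s²/n.
f = 2605/24801 = 0.10503609; Var(ȳ) = 0.89496391·1.993/2605 = 6.8470752 × 10^-4.
Var(Ŷ) = 24801² · (6.8470752 × 10^-4) = 421156.48.

421160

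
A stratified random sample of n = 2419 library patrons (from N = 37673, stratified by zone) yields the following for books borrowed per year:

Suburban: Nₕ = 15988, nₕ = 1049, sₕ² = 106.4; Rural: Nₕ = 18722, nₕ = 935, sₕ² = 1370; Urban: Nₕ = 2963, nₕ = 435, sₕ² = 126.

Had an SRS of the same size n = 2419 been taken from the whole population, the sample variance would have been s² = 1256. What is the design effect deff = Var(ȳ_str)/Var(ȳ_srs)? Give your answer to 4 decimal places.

0.7459

Var(ȳ_str) = Σ Wₕ²(1−fₕ)sₕ²/nₕ with Wₕ = Nₕ/37673:
  Suburban: (15988/37673)²·(1−1049/15988)·106.4/1049 = 0.017069523
  Rural: (18722/37673)²·(1−935/18722)·1370/935 = 0.34379811
  Urban: (2963/37673)²·(1−435/2963)·126/435 = 0.0015287258
  → Var(ȳ_str) = 0.36239636.
Var(ȳ_srs) = (1 − 2419/37673)·1256/2419 = 0.48588329.
deff = 0.36239636 / 0.48588329 = 0.7459.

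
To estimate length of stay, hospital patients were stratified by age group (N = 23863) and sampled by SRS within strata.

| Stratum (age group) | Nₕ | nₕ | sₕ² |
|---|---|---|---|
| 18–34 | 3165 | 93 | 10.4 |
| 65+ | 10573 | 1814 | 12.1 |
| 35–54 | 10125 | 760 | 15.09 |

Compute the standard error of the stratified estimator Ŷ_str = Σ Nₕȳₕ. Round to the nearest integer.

1894

Var(Ŷ_str) = Σₕ Nₕ²(1 − fₕ)sₕ²/nₕ.
18–34: 3165²·(1 − 93/3165)·10.4/93 = 1.0872898 × 10^6.
65+: 10573²·(1 − 1814/10573)·12.1/1814 = 617733.06.
35–54: 10125²·(1 − 760/10125)·15.09/760 = 1.8826885 × 10^6.
Sum = 3.5877114 × 10^6.
SE = √(3.5877114 × 10^6) = 1894.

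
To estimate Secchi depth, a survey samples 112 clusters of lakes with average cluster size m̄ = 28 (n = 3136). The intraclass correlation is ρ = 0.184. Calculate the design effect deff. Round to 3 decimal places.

deff = 1 + (28 − 1)·0.184 = 1 + 4.968 = 5.968.

5.968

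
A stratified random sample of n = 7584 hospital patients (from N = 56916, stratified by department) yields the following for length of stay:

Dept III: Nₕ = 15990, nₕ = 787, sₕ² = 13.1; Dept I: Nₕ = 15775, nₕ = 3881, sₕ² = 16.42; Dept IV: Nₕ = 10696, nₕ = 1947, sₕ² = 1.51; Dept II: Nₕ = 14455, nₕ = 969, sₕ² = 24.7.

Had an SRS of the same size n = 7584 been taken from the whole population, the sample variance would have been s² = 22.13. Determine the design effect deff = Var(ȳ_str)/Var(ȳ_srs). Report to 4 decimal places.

Var(ȳ_str) = Σ Wₕ²(1−fₕ)sₕ²/nₕ with Wₕ = Nₕ/56916:
  Dept III: (15990/56916)²·(1−787/15990)·13.1/787 = 0.0012491241
  Dept I: (15775/56916)²·(1−3881/15775)·16.42/3881 = 2.450519 × 10^-4
  Dept IV: (10696/56916)²·(1−1947/10696)·1.51/1947 = 2.240382 × 10^-5
  Dept II: (14455/56916)²·(1−969/14455)·24.7/969 = 0.0015339305
  → Var(ȳ_str) = 0.0030505103.
Var(ȳ_srs) = (1 − 7584/56916)·22.13/7584 = 0.0025291666.
deff = 0.0030505103 / 0.0025291666 = 1.2061.

1.2061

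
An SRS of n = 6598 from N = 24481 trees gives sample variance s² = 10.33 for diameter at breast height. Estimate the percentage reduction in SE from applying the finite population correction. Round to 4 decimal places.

f = n/N = 6598/24481 = 0.26951513.
SE_no-fpc = √(s²/n) = 0.039567991; SE_fpc = √((1−f)s²/n) = 0.033818132.
Ratio = √(1−f) = 0.85468407. Reduction = 100·(1 − 0.85468407) = 14.5316%.

14.5316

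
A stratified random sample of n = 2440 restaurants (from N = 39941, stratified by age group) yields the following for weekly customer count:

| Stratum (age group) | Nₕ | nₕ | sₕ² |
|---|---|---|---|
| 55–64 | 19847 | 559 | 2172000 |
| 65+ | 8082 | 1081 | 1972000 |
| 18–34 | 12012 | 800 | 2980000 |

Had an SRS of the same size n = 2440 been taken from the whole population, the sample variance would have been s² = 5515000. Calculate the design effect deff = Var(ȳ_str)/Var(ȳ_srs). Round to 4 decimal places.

0.6180

Var(ȳ_str) = Σ Wₕ²(1−fₕ)sₕ²/nₕ with Wₕ = Nₕ/39941:
  55–64: (19847/39941)²·(1−559/19847)·2172000/559 = 932.37842
  65+: (8082/39941)²·(1−1081/8082)·1972000/1081 = 64.70268
  18–34: (12012/39941)²·(1−800/12012)·2980000/800 = 314.4755
  → Var(ȳ_str) = 1311.5566.
Var(ȳ_srs) = (1 − 2440/39941)·5515000/2440 = 2122.1672.
deff = 1311.5566 / 2122.1672 = 0.6180.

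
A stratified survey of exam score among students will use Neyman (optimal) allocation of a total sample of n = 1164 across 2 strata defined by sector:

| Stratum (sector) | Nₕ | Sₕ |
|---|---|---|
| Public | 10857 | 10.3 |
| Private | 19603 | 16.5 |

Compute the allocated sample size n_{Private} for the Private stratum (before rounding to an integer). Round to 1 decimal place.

865.0

Neyman allocation: nₕ = n·NₕSₕ / Σⱼ NⱼSⱼ.
Σ NⱼSⱼ = 10857·10.3 + 19603·16.5 = 435276.6.
n_{Private} = 1164·19603·16.5 / 435276.6 = 865.0.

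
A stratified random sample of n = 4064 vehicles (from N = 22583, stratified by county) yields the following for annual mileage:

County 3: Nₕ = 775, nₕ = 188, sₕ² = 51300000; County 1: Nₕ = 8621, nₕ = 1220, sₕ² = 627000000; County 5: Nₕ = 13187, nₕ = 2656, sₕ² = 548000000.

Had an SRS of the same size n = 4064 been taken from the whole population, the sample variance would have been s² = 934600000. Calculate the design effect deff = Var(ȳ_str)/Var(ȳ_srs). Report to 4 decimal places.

Var(ȳ_str) = Σ Wₕ²(1−fₕ)sₕ²/nₕ with Wₕ = Nₕ/22583:
  County 3: (775/22583)²·(1−188/775)·51300000/188 = 243.40867
  County 1: (8621/22583)²·(1−1220/8621)·627000000/1220 = 64297.264
  County 5: (13187/22583)²·(1−2656/13187)·548000000/2656 = 56182.989
  → Var(ȳ_str) = 120723.66.
Var(ȳ_srs) = (1 − 4064/22583)·934600000/4064 = 188585.36.
deff = 120723.66 / 188585.36 = 0.6402.

0.6402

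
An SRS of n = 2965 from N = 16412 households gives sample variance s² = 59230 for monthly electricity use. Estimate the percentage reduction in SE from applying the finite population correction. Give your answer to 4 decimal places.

f = n/N = 2965/16412 = 0.18066049.
SE_no-fpc = √(s²/n) = 4.4694956; SE_fpc = √((1−f)s²/n) = 4.0456701.
Ratio = √(1−f) = 0.90517374. Reduction = 100·(1 − 0.90517374) = 9.4826%.

9.4826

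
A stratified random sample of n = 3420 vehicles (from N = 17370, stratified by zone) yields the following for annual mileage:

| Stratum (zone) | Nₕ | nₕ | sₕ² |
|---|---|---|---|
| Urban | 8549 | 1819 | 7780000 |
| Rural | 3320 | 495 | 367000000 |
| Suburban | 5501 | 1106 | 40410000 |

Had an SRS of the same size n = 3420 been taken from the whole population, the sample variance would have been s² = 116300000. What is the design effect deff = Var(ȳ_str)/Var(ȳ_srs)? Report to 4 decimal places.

0.9810

Var(ȳ_str) = Σ Wₕ²(1−fₕ)sₕ²/nₕ with Wₕ = Nₕ/17370:
  Urban: (8549/17370)²·(1−1819/8549)·7780000/1819 = 815.6008
  Rural: (3320/17370)²·(1−495/3320)·367000000/495 = 23047.178
  Suburban: (5501/17370)²·(1−1106/5501)·40410000/1106 = 2927.7542
  → Var(ȳ_str) = 26790.533.
Var(ȳ_srs) = (1 − 3420/17370)·116300000/3420 = 27310.396.
deff = 26790.533 / 27310.396 = 0.9810.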